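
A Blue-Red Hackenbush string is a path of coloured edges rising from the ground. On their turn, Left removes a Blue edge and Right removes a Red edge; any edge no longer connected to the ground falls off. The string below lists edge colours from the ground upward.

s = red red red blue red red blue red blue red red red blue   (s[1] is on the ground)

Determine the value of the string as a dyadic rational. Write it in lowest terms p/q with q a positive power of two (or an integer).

-2909/1024

r: Left { · }, Right { 0 } ⇒ simplest -1
rr: Left { · }, Right { -1 0 } ⇒ simplest -2
rrr: Left { · }, Right { -2 -1 0 } ⇒ simplest -3
rrrb: Left { -3 }, Right { -2 -1 0 } ⇒ simplest -5/2
rrrbr: Left { -3 }, Right { -5/2 -2 -1 0 } ⇒ simplest -11/4
rrrbrr: Left { -3 }, Right { -11/4 -5/2 -2 -1 0 } ⇒ simplest -23/8
rrrbrrb: Left { -3 -23/8 }, Right { -11/4 -5/2 -2 -1 0 } ⇒ simplest -45/16
rrrbrrbr: Left { -3 -23/8 }, Right { -45/16 -11/4 -5/2 -2 -1 0 } ⇒ simplest -91/32
rrrbrrbrb: Left { -3 -23/8 -91/32 }, Right { -45/16 -11/4 -5/2 -2 -1 0 } ⇒ simplest -181/64
rrrbrrbrbr: Left { -3 -23/8 -91/32 }, Right { -181/64 -45/16 -11/4 -5/2 -2 -1 0 } ⇒ simplest -363/128
rrrbrrbrbrr: Left { -3 -23/8 -91/32 }, Right { -363/128 -181/64 -45/16 -11/4 -5/2 -2 -1 0 } ⇒ simplest -727/256
rrrbrrbrbrrr: Left { -3 -23/8 -91/32 }, Right { -727/256 -363/128 -181/64 -45/16 -11/4 -5/2 -2 -1 0 } ⇒ simplest -1455/512
rrrbrrbrbrrrb: Left { -3 -23/8 -91/32 -1455/512 }, Right { -727/256 -363/128 -181/64 -45/16 -11/4 -5/2 -2 -1 0 } ⇒ simplest -2909/1024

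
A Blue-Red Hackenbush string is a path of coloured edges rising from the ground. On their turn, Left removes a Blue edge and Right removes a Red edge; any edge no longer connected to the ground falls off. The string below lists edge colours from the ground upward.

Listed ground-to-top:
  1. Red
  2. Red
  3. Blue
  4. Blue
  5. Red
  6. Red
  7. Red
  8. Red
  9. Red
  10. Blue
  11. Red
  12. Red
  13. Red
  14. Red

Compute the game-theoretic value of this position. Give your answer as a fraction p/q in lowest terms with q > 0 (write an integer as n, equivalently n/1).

-6111/4096

val_1 [R]  L=[∅]  R=[0]  ⇒ -1
val_2 [RR]  L=[∅]  R=[-1, 0]  ⇒ -2
val_3 [RRB]  L=[-2]  R=[-1, 0]  ⇒ -3/2
val_4 [RRBB]  L=[-2, -3/2]  R=[-1, 0]  ⇒ -5/4
val_5 [RRBBR]  L=[-2, -3/2]  R=[-5/4, -1, 0]  ⇒ -11/8
val_6 [RRBBRR]  L=[-2, -3/2]  R=[-11/8, -5/4, -1, 0]  ⇒ -23/16
val_7 [RRBBRRR]  L=[-2, -3/2]  R=[-23/16, -11/8, -5/4, -1, 0]  ⇒ -47/32
val_8 [RRBBRRRR]  L=[-2, -3/2]  R=[-47/32, -23/16, -11/8, -5/4, -1, 0]  ⇒ -95/64
val_9 [RRBBRRRRR]  L=[-2, -3/2]  R=[-95/64, -47/32, -23/16, -11/8, -5/4, -1, 0]  ⇒ -191/128
val_10 [RRBBRRRRRB]  L=[-2, -3/2, -191/128]  R=[-95/64, -47/32, -23/16, -11/8, -5/4, -1, 0]  ⇒ -381/256
val_11 [RRBBRRRRRBR]  L=[-2, -3/2, -191/128]  R=[-381/256, -95/64, -47/32, -23/16, -11/8, -5/4, -1, 0]  ⇒ -763/512
val_12 [RRBBRRRRRBRR]  L=[-2, -3/2, -191/128]  R=[-763/512, -381/256, -95/64, -47/32, -23/16, -11/8, -5/4, -1, 0]  ⇒ -1527/1024
val_13 [RRBBRRRRRBRRR]  L=[-2, -3/2, -191/128]  R=[-1527/1024, -763/512, -381/256, -95/64, -47/32, -23/16, -11/8, -5/4, -1, 0]  ⇒ -3055/2048
val_14 [RRBBRRRRRBRRRR]  L=[-2, -3/2, -191/128]  R=[-3055/2048, -1527/1024, -763/512, -381/256, -95/64, -47/32, -23/16, -11/8, -5/4, -1, 0]  ⇒ -6111/4096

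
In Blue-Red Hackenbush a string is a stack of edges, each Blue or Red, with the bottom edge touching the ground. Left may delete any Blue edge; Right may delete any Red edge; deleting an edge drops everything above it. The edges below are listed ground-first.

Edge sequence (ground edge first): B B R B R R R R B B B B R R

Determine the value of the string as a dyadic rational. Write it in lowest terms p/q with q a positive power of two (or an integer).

6265/4096

Prefix values for B B R B R R R R B B B B R R via {L|R} + simplicity:
1 of 14 · B · max L 0 · min R +∞ so 1
2 of 14 · BB · max L 1 · min R +∞ so 2
3 of 14 · BBR · max L 1 · min R 2 so 3/2
4 of 14 · BBRB · max L 3/2 · min R 2 so 7/4
5 of 14 · BBRBR · max L 3/2 · min R 7/4 so 13/8
6 of 14 · BBRBRR · max L 3/2 · min R 13/8 so 25/16
7 of 14 · BBRBRRR · max L 3/2 · min R 25/16 so 49/32
8 of 14 · BBRBRRRR · max L 3/2 · min R 49/32 so 97/64
9 of 14 · BBRBRRRRB · max L 97/64 · min R 49/32 so 195/128
10 of 14 · BBRBRRRRBB · max L 195/128 · min R 49/32 so 391/256
11 of 14 · BBRBRRRRBBB · max L 391/256 · min R 49/32 so 783/512
12 of 14 · BBRBRRRRBBBB · max L 783/512 · min R 49/32 so 1567/1024
13 of 14 · BBRBRRRRBBBBR · max L 783/512 · min R 1567/1024 so 3133/2048
14 of 14 · BBRBRRRRBBBBRR · max L 783/512 · min R 3133/2048 so 6265/4096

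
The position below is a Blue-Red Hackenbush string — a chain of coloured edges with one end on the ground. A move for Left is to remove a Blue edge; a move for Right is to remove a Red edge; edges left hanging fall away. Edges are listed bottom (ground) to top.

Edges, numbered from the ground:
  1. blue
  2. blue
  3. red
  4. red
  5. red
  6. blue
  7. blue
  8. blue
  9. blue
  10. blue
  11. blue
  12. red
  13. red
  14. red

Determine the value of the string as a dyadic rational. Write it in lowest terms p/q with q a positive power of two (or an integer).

5105/4096

Recurse on prefixes of the 14-edge string blue blue red red red blue blue blue blue blue blue red red red:
value_1 [b]  L=[0]  R=[none]  gives 1
value_2 [bb]  L=[0,1]  R=[none]  gives 2
value_3 [bbr]  L=[0,1]  R=[2]  gives 3/2
value_4 [bbrr]  L=[0,1]  R=[3/2,2]  gives 5/4
value_5 [bbrrr]  L=[0,1]  R=[5/4,3/2,2]  gives 9/8
value_6 [bbrrrb]  L=[0,1,9/8]  R=[5/4,3/2,2]  gives 19/16
value_7 [bbrrrbb]  L=[0,1,9/8,19/16]  R=[5/4,3/2,2]  gives 39/32
value_8 [bbrrrbbb]  L=[0,1,9/8,19/16,39/32]  R=[5/4,3/2,2]  gives 79/64
value_9 [bbrrrbbbb]  L=[0,1,9/8,19/16,39/32,79/64]  R=[5/4,3/2,2]  gives 159/128
value_10 [bbrrrbbbbb]  L=[0,1,9/8,19/16,39/32,79/64,159/128]  R=[5/4,3/2,2]  gives 319/256
value_11 [bbrrrbbbbbb]  L=[0,1,9/8,19/16,39/32,79/64,159/128,319/256]  R=[5/4,3/2,2]  gives 639/512
value_12 [bbrrrbbbbbbr]  L=[0,1,9/8,19/16,39/32,79/64,159/128,319/256]  R=[639/512,5/4,3/2,2]  gives 1277/1024
value_13 [bbrrrbbbbbbrr]  L=[0,1,9/8,19/16,39/32,79/64,159/128,319/256]  R=[1277/1024,639/512,5/4,3/2,2]  gives 2553/2048
value_14 [bbrrrbbbbbbrrr]  L=[0,1,9/8,19/16,39/32,79/64,159/128,319/256]  R=[2553/2048,1277/1024,639/512,5/4,3/2,2]  gives 5105/4096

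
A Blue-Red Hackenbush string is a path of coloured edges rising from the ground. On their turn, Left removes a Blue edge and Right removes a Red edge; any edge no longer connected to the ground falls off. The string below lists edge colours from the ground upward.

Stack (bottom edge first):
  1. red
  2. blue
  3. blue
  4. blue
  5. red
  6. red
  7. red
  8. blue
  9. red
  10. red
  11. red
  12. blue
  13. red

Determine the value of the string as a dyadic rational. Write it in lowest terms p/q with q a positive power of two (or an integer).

-955/4096

Prefix values for red blue blue blue red red red blue red red red blue red via {L|R} + simplicity:
1 of 13 · r · max L −∞ · min R 0 — -1
2 of 13 · rb · max L -1 · min R 0 — -1/2
3 of 13 · rbb · max L -1/2 · min R 0 — -1/4
4 of 13 · rbbb · max L -1/4 · min R 0 — -1/8
5 of 13 · rbbbr · max L -1/4 · min R -1/8 — -3/16
6 of 13 · rbbbrr · max L -1/4 · min R -3/16 — -7/32
7 of 13 · rbbbrrr · max L -1/4 · min R -7/32 — -15/64
8 of 13 · rbbbrrrb · max L -15/64 · min R -7/32 — -29/128
9 of 13 · rbbbrrrbr · max L -15/64 · min R -29/128 — -59/256
10 of 13 · rbbbrrrbrr · max L -15/64 · min R -59/256 — -119/512
11 of 13 · rbbbrrrbrrr · max L -15/64 · min R -119/512 — -239/1024
12 of 13 · rbbbrrrbrrrb · max L -239/1024 · min R -119/512 — -477/2048
13 of 13 · rbbbrrrbrrrbr · max L -239/1024 · min R -477/2048 — -955/4096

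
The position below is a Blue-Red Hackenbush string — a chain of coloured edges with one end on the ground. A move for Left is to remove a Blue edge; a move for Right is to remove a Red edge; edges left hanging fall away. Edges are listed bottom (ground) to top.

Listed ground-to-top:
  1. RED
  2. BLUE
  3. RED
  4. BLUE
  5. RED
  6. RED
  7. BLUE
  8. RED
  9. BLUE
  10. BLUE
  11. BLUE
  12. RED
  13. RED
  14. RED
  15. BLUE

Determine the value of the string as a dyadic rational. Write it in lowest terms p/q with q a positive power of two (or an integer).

-11549/16384

g(R) = { · | 0 } ⇒ -1
g(RB) = { -1 | 0 } ⇒ -1/2
g(RBR) = { -1 | -1/2,0 } ⇒ -3/4
g(RBRB) = { -1,-3/4 | -1/2,0 } ⇒ -5/8
g(RBRBR) = { -1,-3/4 | -5/8,-1/2,0 } ⇒ -11/16
g(RBRBRR) = { -1,-3/4 | -11/16,-5/8,-1/2,0 } ⇒ -23/32
g(RBRBRRB) = { -1,-3/4,-23/32 | -11/16,-5/8,-1/2,0 } ⇒ -45/64
g(RBRBRRBR) = { -1,-3/4,-23/32 | -45/64,-11/16,-5/8,-1/2,0 } ⇒ -91/128
g(RBRBRRBRB) = { -1,-3/4,-23/32,-91/128 | -45/64,-11/16,-5/8,-1/2,0 } ⇒ -181/256
g(RBRBRRBRBB) = { -1,-3/4,-23/32,-91/128,-181/256 | -45/64,-11/16,-5/8,-1/2,0 } ⇒ -361/512
g(RBRBRRBRBBB) = { -1,-3/4,-23/32,-91/128,-181/256,-361/512 | -45/64,-11/16,-5/8,-1/2,0 } ⇒ -721/1024
g(RBRBRRBRBBBR) = { -1,-3/4,-23/32,-91/128,-181/256,-361/512 | -721/1024,-45/64,-11/16,-5/8,-1/2,0 } ⇒ -1443/2048
g(RBRBRRBRBBBRR) = { -1,-3/4,-23/32,-91/128,-181/256,-361/512 | -1443/2048,-721/1024,-45/64,-11/16,-5/8,-1/2,0 } ⇒ -2887/4096
g(RBRBRRBRBBBRRR) = { -1,-3/4,-23/32,-91/128,-181/256,-361/512 | -2887/4096,-1443/2048,-721/1024,-45/64,-11/16,-5/8,-1/2,0 } ⇒ -5775/8192
g(RBRBRRBRBBBRRRB) = { -1,-3/4,-23/32,-91/128,-181/256,-361/512,-5775/8192 | -2887/4096,-1443/2048,-721/1024,-45/64,-11/16,-5/8,-1/2,0 } ⇒ -11549/16384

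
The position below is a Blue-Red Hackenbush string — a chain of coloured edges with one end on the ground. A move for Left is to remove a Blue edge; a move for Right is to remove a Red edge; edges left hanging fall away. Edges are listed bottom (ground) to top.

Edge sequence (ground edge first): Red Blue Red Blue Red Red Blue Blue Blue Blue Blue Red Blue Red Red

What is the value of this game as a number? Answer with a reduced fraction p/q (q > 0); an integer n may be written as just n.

Prefix values for Red Blue Red Blue Red Red Blue Blue Blue Blue Blue Red Blue Red Red via {L|R} + simplicity:
step 1: add Red to get R; options L={ — } R={ 0 } gives -1
step 2: add Blue to get RB; options L={ -1 } R={ 0 } gives -1/2
step 3: add Red to get RBR; options L={ -1 } R={ -1/2 0 } gives -3/4
step 4: add Blue to get RBRB; options L={ -1 -3/4 } R={ -1/2 0 } gives -5/8
step 5: add Red to get RBRBR; options L={ -1 -3/4 } R={ -5/8 -1/2 0 } gives -11/16
step 6: add Red to get RBRBRR; options L={ -1 -3/4 } R={ -11/16 -5/8 -1/2 0 } gives -23/32
step 7: add Blue to get RBRBRRB; options L={ -1 -3/4 -23/32 } R={ -11/16 -5/8 -1/2 0 } gives -45/64
step 8: add Blue to get RBRBRRBB; options L={ -1 -3/4 -23/32 -45/64 } R={ -11/16 -5/8 -1/2 0 } gives -89/128
step 9: add Blue to get RBRBRRBBB; options L={ -1 -3/4 -23/32 -45/64 -89/128 } R={ -11/16 -5/8 -1/2 0 } gives -177/256
step 10: add Blue to get RBRBRRBBBB; options L={ -1 -3/4 -23/32 -45/64 -89/128 -177/256 } R={ -11/16 -5/8 -1/2 0 } gives -353/512
step 11: add Blue to get RBRBRRBBBBB; options L={ -1 -3/4 -23/32 -45/64 -89/128 -177/256 -353/512 } R={ -11/16 -5/8 -1/2 0 } gives -705/1024
step 12: add Red to get RBRBRRBBBBBR; options L={ -1 -3/4 -23/32 -45/64 -89/128 -177/256 -353/512 } R={ -705/1024 -11/16 -5/8 -1/2 0 } gives -1411/2048
step 13: add Blue to get RBRBRRBBBBBRB; options L={ -1 -3/4 -23/32 -45/64 -89/128 -177/256 -353/512 -1411/2048 } R={ -705/1024 -11/16 -5/8 -1/2 0 } gives -2821/4096
step 14: add Red to get RBRBRRBBBBBRBR; options L={ -1 -3/4 -23/32 -45/64 -89/128 -177/256 -353/512 -1411/2048 } R={ -2821/4096 -705/1024 -11/16 -5/8 -1/2 0 } gives -5643/8192
step 15: add Red to get RBRBRRBBBBBRBRR; options L={ -1 -3/4 -23/32 -45/64 -89/128 -177/256 -353/512 -1411/2048 } R={ -5643/8192 -2821/4096 -705/1024 -11/16 -5/8 -1/2 0 } gives -11287/16384

-11287/16384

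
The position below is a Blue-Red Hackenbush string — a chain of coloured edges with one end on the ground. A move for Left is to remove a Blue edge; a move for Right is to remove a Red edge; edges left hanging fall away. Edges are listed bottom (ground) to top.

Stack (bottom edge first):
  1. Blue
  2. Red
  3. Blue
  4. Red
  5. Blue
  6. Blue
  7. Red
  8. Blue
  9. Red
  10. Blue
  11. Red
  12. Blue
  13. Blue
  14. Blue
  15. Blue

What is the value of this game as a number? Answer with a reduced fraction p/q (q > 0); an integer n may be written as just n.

Recurse on prefixes of the 15-edge string Blue Red Blue Red Blue Blue Red Blue Red Blue Red Blue Blue Blue Blue:
edge 1 of 15 (Blue): { 0 |  } ⇒ 1
edge 2 of 15 (Red): { 0 | 1 } ⇒ 1/2
edge 3 of 15 (Blue): { 0,1/2 | 1 } ⇒ 3/4
edge 4 of 15 (Red): { 0,1/2 | 3/4,1 } ⇒ 5/8
edge 5 of 15 (Blue): { 0,1/2,5/8 | 3/4,1 } ⇒ 11/16
edge 6 of 15 (Blue): { 0,1/2,5/8,11/16 | 3/4,1 } ⇒ 23/32
edge 7 of 15 (Red): { 0,1/2,5/8,11/16 | 23/32,3/4,1 } ⇒ 45/64
edge 8 of 15 (Blue): { 0,1/2,5/8,11/16,45/64 | 23/32,3/4,1 } ⇒ 91/128
edge 9 of 15 (Red): { 0,1/2,5/8,11/16,45/64 | 91/128,23/32,3/4,1 } ⇒ 181/256
edge 10 of 15 (Blue): { 0,1/2,5/8,11/16,45/64,181/256 | 91/128,23/32,3/4,1 } ⇒ 363/512
edge 11 of 15 (Red): { 0,1/2,5/8,11/16,45/64,181/256 | 363/512,91/128,23/32,3/4,1 } ⇒ 725/1024
edge 12 of 15 (Blue): { 0,1/2,5/8,11/16,45/64,181/256,725/1024 | 363/512,91/128,23/32,3/4,1 } ⇒ 1451/2048
edge 13 of 15 (Blue): { 0,1/2,5/8,11/16,45/64,181/256,725/1024,1451/2048 | 363/512,91/128,23/32,3/4,1 } ⇒ 2903/4096
edge 14 of 15 (Blue): { 0,1/2,5/8,11/16,45/64,181/256,725/1024,1451/2048,2903/4096 | 363/512,91/128,23/32,3/4,1 } ⇒ 5807/8192
edge 15 of 15 (Blue): { 0,1/2,5/8,11/16,45/64,181/256,725/1024,1451/2048,2903/4096,5807/8192 | 363/512,91/128,23/32,3/4,1 } ⇒ 11615/16384

11615/16384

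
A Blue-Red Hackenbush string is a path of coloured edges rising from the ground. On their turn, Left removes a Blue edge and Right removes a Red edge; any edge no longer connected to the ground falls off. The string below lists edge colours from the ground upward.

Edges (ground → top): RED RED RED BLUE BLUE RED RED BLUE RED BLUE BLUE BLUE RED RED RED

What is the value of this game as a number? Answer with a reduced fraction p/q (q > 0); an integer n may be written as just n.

value(R) = { · | 0 } = -1
value(RR) = { · | -1, 0 } = -2
value(RRR) = { · | -2, -1, 0 } = -3
value(RRRB) = { -3 | -2, -1, 0 } = -5/2
value(RRRBB) = { -3, -5/2 | -2, -1, 0 } = -9/4
value(RRRBBR) = { -3, -5/2 | -9/4, -2, -1, 0 } = -19/8
value(RRRBBRR) = { -3, -5/2 | -19/8, -9/4, -2, -1, 0 } = -39/16
value(RRRBBRRB) = { -3, -5/2, -39/16 | -19/8, -9/4, -2, -1, 0 } = -77/32
value(RRRBBRRBR) = { -3, -5/2, -39/16 | -77/32, -19/8, -9/4, -2, -1, 0 } = -155/64
value(RRRBBRRBRB) = { -3, -5/2, -39/16, -155/64 | -77/32, -19/8, -9/4, -2, -1, 0 } = -309/128
value(RRRBBRRBRBB) = { -3, -5/2, -39/16, -155/64, -309/128 | -77/32, -19/8, -9/4, -2, -1, 0 } = -617/256
value(RRRBBRRBRBBB) = { -3, -5/2, -39/16, -155/64, -309/128, -617/256 | -77/32, -19/8, -9/4, -2, -1, 0 } = -1233/512
value(RRRBBRRBRBBBR) = { -3, -5/2, -39/16, -155/64, -309/128, -617/256 | -1233/512, -77/32, -19/8, -9/4, -2, -1, 0 } = -2467/1024
value(RRRBBRRBRBBBRR) = { -3, -5/2, -39/16, -155/64, -309/128, -617/256 | -2467/1024, -1233/512, -77/32, -19/8, -9/4, -2, -1, 0 } = -4935/2048
value(RRRBBRRBRBBBRRR) = { -3, -5/2, -39/16, -155/64, -309/128, -617/256 | -4935/2048, -2467/1024, -1233/512, -77/32, -19/8, -9/4, -2, -1, 0 } = -9871/4096

-9871/4096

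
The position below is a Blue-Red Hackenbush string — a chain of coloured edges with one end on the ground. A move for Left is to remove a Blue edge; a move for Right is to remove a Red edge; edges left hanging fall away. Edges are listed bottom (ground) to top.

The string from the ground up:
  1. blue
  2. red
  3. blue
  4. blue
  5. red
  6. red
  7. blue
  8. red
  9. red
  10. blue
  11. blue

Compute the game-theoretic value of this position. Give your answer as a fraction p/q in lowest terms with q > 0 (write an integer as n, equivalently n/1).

edge 1 of 11 (blue): { 0 | ∅ } ⇒ 1
edge 2 of 11 (red): { 0 | 1 } ⇒ 1/2
edge 3 of 11 (blue): { 0,1/2 | 1 } ⇒ 3/4
edge 4 of 11 (blue): { 0,1/2,3/4 | 1 } ⇒ 7/8
edge 5 of 11 (red): { 0,1/2,3/4 | 7/8,1 } ⇒ 13/16
edge 6 of 11 (red): { 0,1/2,3/4 | 13/16,7/8,1 } ⇒ 25/32
edge 7 of 11 (blue): { 0,1/2,3/4,25/32 | 13/16,7/8,1 } ⇒ 51/64
edge 8 of 11 (red): { 0,1/2,3/4,25/32 | 51/64,13/16,7/8,1 } ⇒ 101/128
edge 9 of 11 (red): { 0,1/2,3/4,25/32 | 101/128,51/64,13/16,7/8,1 } ⇒ 201/256
edge 10 of 11 (blue): { 0,1/2,3/4,25/32,201/256 | 101/128,51/64,13/16,7/8,1 } ⇒ 403/512
edge 11 of 11 (blue): { 0,1/2,3/4,25/32,201/256,403/512 | 101/128,51/64,13/16,7/8,1 } ⇒ 807/1024

807/1024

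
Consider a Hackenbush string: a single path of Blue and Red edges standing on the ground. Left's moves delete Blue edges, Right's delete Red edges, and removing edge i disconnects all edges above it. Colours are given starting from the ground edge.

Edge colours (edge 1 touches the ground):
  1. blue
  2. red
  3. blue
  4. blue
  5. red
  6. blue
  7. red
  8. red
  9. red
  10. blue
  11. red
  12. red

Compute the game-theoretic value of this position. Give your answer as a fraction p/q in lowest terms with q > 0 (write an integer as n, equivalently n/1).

Prefix values for blue red blue blue red blue red red red blue red red via {L|R} + simplicity:
value_1 [b]  L=[0]  R=[none]  → 1
value_2 [br]  L=[0]  R=[1]  → 1/2
value_3 [brb]  L=[0, 1/2]  R=[1]  → 3/4
value_4 [brbb]  L=[0, 1/2, 3/4]  R=[1]  → 7/8
value_5 [brbbr]  L=[0, 1/2, 3/4]  R=[7/8, 1]  → 13/16
value_6 [brbbrb]  L=[0, 1/2, 3/4, 13/16]  R=[7/8, 1]  → 27/32
value_7 [brbbrbr]  L=[0, 1/2, 3/4, 13/16]  R=[27/32, 7/8, 1]  → 53/64
value_8 [brbbrbrr]  L=[0, 1/2, 3/4, 13/16]  R=[53/64, 27/32, 7/8, 1]  → 105/128
value_9 [brbbrbrrr]  L=[0, 1/2, 3/4, 13/16]  R=[105/128, 53/64, 27/32, 7/8, 1]  → 209/256
value_10 [brbbrbrrrb]  L=[0, 1/2, 3/4, 13/16, 209/256]  R=[105/128, 53/64, 27/32, 7/8, 1]  → 419/512
value_11 [brbbrbrrrbr]  L=[0, 1/2, 3/4, 13/16, 209/256]  R=[419/512, 105/128, 53/64, 27/32, 7/8, 1]  → 837/1024
value_12 [brbbrbrrrbrr]  L=[0, 1/2, 3/4, 13/16, 209/256]  R=[837/1024, 419/512, 105/128, 53/64, 27/32, 7/8, 1]  → 1673/2048

1673/2048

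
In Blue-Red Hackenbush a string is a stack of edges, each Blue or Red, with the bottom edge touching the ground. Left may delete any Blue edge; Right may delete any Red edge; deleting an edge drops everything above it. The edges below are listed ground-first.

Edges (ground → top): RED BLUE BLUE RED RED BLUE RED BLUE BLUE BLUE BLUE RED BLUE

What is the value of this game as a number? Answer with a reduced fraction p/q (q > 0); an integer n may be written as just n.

step 1: add RED to get R; options L={ none } R={ 0 } => -1
step 2: add BLUE to get RB; options L={ -1 } R={ 0 } => -1/2
step 3: add BLUE to get RBB; options L={ -1, -1/2 } R={ 0 } => -1/4
step 4: add RED to get RBBR; options L={ -1, -1/2 } R={ -1/4, 0 } => -3/8
step 5: add RED to get RBBRR; options L={ -1, -1/2 } R={ -3/8, -1/4, 0 } => -7/16
step 6: add BLUE to get RBBRRB; options L={ -1, -1/2, -7/16 } R={ -3/8, -1/4, 0 } => -13/32
step 7: add RED to get RBBRRBR; options L={ -1, -1/2, -7/16 } R={ -13/32, -3/8, -1/4, 0 } => -27/64
step 8: add BLUE to get RBBRRBRB; options L={ -1, -1/2, -7/16, -27/64 } R={ -13/32, -3/8, -1/4, 0 } => -53/128
step 9: add BLUE to get RBBRRBRBB; options L={ -1, -1/2, -7/16, -27/64, -53/128 } R={ -13/32, -3/8, -1/4, 0 } => -105/256
step 10: add BLUE to get RBBRRBRBBB; options L={ -1, -1/2, -7/16, -27/64, -53/128, -105/256 } R={ -13/32, -3/8, -1/4, 0 } => -209/512
step 11: add BLUE to get RBBRRBRBBBB; options L={ -1, -1/2, -7/16, -27/64, -53/128, -105/256, -209/512 } R={ -13/32, -3/8, -1/4, 0 } => -417/1024
step 12: add RED to get RBBRRBRBBBBR; options L={ -1, -1/2, -7/16, -27/64, -53/128, -105/256, -209/512 } R={ -417/1024, -13/32, -3/8, -1/4, 0 } => -835/2048
step 13: add BLUE to get RBBRRBRBBBBRB; options L={ -1, -1/2, -7/16, -27/64, -53/128, -105/256, -209/512, -835/2048 } R={ -417/1024, -13/32, -3/8, -1/4, 0 } => -1669/4096

-1669/4096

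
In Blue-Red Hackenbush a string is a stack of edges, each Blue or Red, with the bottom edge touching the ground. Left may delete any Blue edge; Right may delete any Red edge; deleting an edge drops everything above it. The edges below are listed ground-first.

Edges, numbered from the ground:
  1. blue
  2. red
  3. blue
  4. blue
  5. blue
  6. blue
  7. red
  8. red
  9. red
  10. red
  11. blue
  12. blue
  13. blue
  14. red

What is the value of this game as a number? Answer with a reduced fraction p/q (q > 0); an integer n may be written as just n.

7709/8192

step 1: add blue to get b; options L={ 0 } R={ none } => 1
step 2: add red to get br; options L={ 0 } R={ 1 } => 1/2
step 3: add blue to get brb; options L={ 0,1/2 } R={ 1 } => 3/4
step 4: add blue to get brbb; options L={ 0,1/2,3/4 } R={ 1 } => 7/8
step 5: add blue to get brbbb; options L={ 0,1/2,3/4,7/8 } R={ 1 } => 15/16
step 6: add blue to get brbbbb; options L={ 0,1/2,3/4,7/8,15/16 } R={ 1 } => 31/32
step 7: add red to get brbbbbr; options L={ 0,1/2,3/4,7/8,15/16 } R={ 31/32,1 } => 61/64
step 8: add red to get brbbbbrr; options L={ 0,1/2,3/4,7/8,15/16 } R={ 61/64,31/32,1 } => 121/128
step 9: add red to get brbbbbrrr; options L={ 0,1/2,3/4,7/8,15/16 } R={ 121/128,61/64,31/32,1 } => 241/256
step 10: add red to get brbbbbrrrr; options L={ 0,1/2,3/4,7/8,15/16 } R={ 241/256,121/128,61/64,31/32,1 } => 481/512
step 11: add blue to get brbbbbrrrrb; options L={ 0,1/2,3/4,7/8,15/16,481/512 } R={ 241/256,121/128,61/64,31/32,1 } => 963/1024
step 12: add blue to get brbbbbrrrrbb; options L={ 0,1/2,3/4,7/8,15/16,481/512,963/1024 } R={ 241/256,121/128,61/64,31/32,1 } => 1927/2048
step 13: add blue to get brbbbbrrrrbbb; options L={ 0,1/2,3/4,7/8,15/16,481/512,963/1024,1927/2048 } R={ 241/256,121/128,61/64,31/32,1 } => 3855/4096
step 14: add red to get brbbbbrrrrbbbr; options L={ 0,1/2,3/4,7/8,15/16,481/512,963/1024,1927/2048 } R={ 3855/4096,241/256,121/128,61/64,31/32,1 } => 7709/8192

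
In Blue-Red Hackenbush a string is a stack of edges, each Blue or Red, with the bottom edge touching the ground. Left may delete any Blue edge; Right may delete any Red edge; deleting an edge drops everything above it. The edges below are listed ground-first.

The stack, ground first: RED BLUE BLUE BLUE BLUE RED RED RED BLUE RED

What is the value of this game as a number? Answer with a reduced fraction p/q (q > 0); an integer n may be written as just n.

step 1: add RED to get R; options L={  } R={ 0 } → -1
step 2: add BLUE to get RB; options L={ -1 } R={ 0 } → -1/2
step 3: add BLUE to get RBB; options L={ -1,-1/2 } R={ 0 } → -1/4
step 4: add BLUE to get RBBB; options L={ -1,-1/2,-1/4 } R={ 0 } → -1/8
step 5: add BLUE to get RBBBB; options L={ -1,-1/2,-1/4,-1/8 } R={ 0 } → -1/16
step 6: add RED to get RBBBBR; options L={ -1,-1/2,-1/4,-1/8 } R={ -1/16,0 } → -3/32
step 7: add RED to get RBBBBRR; options L={ -1,-1/2,-1/4,-1/8 } R={ -3/32,-1/16,0 } → -7/64
step 8: add RED to get RBBBBRRR; options L={ -1,-1/2,-1/4,-1/8 } R={ -7/64,-3/32,-1/16,0 } → -15/128
step 9: add BLUE to get RBBBBRRRB; options L={ -1,-1/2,-1/4,-1/8,-15/128 } R={ -7/64,-3/32,-1/16,0 } → -29/256
step 10: add RED to get RBBBBRRRBR; options L={ -1,-1/2,-1/4,-1/8,-15/128 } R={ -29/256,-7/64,-3/32,-1/16,0 } → -59/512

-59/512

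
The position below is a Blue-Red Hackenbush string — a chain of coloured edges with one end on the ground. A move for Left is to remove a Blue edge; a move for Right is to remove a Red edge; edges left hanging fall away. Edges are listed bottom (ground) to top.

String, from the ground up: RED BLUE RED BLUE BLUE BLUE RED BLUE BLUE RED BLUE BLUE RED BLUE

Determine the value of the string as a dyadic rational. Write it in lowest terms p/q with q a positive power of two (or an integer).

1 of 14 · R · max L −∞ · min R 0 = -1
2 of 14 · RB · max L -1 · min R 0 = -1/2
3 of 14 · RBR · max L -1 · min R -1/2 = -3/4
4 of 14 · RBRB · max L -3/4 · min R -1/2 = -5/8
5 of 14 · RBRBB · max L -5/8 · min R -1/2 = -9/16
6 of 14 · RBRBBB · max L -9/16 · min R -1/2 = -17/32
7 of 14 · RBRBBBR · max L -9/16 · min R -17/32 = -35/64
8 of 14 · RBRBBBRB · max L -35/64 · min R -17/32 = -69/128
9 of 14 · RBRBBBRBB · max L -69/128 · min R -17/32 = -137/256
10 of 14 · RBRBBBRBBR · max L -69/128 · min R -137/256 = -275/512
11 of 14 · RBRBBBRBBRB · max L -275/512 · min R -137/256 = -549/1024
12 of 14 · RBRBBBRBBRBB · max L -549/1024 · min R -137/256 = -1097/2048
13 of 14 · RBRBBBRBBRBBR · max L -549/1024 · min R -1097/2048 = -2195/4096
14 of 14 · RBRBBBRBBRBBRB · max L -2195/4096 · min R -1097/2048 = -4389/8192

-4389/8192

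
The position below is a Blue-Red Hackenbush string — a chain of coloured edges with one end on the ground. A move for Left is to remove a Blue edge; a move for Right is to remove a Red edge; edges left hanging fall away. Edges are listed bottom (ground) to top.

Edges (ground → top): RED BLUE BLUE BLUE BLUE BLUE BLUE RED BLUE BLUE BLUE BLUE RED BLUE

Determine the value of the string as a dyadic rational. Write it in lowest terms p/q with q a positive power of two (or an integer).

edge 1 of 14 (RED): { none | 0 } => -1
edge 2 of 14 (BLUE): { -1 | 0 } => -1/2
edge 3 of 14 (BLUE): { -1, -1/2 | 0 } => -1/4
edge 4 of 14 (BLUE): { -1, -1/2, -1/4 | 0 } => -1/8
edge 5 of 14 (BLUE): { -1, -1/2, -1/4, -1/8 | 0 } => -1/16
edge 6 of 14 (BLUE): { -1, -1/2, -1/4, -1/8, -1/16 | 0 } => -1/32
edge 7 of 14 (BLUE): { -1, -1/2, -1/4, -1/8, -1/16, -1/32 | 0 } => -1/64
edge 8 of 14 (RED): { -1, -1/2, -1/4, -1/8, -1/16, -1/32 | -1/64, 0 } => -3/128
edge 9 of 14 (BLUE): { -1, -1/2, -1/4, -1/8, -1/16, -1/32, -3/128 | -1/64, 0 } => -5/256
edge 10 of 14 (BLUE): { -1, -1/2, -1/4, -1/8, -1/16, -1/32, -3/128, -5/256 | -1/64, 0 } => -9/512
edge 11 of 14 (BLUE): { -1, -1/2, -1/4, -1/8, -1/16, -1/32, -3/128, -5/256, -9/512 | -1/64, 0 } => -17/1024
edge 12 of 14 (BLUE): { -1, -1/2, -1/4, -1/8, -1/16, -1/32, -3/128, -5/256, -9/512, -17/1024 | -1/64, 0 } => -33/2048
edge 13 of 14 (RED): { -1, -1/2, -1/4, -1/8, -1/16, -1/32, -3/128, -5/256, -9/512, -17/1024 | -33/2048, -1/64, 0 } => -67/4096
edge 14 of 14 (BLUE): { -1, -1/2, -1/4, -1/8, -1/16, -1/32, -3/128, -5/256, -9/512, -17/1024, -67/4096 | -33/2048, -1/64, 0 } => -133/8192

-133/8192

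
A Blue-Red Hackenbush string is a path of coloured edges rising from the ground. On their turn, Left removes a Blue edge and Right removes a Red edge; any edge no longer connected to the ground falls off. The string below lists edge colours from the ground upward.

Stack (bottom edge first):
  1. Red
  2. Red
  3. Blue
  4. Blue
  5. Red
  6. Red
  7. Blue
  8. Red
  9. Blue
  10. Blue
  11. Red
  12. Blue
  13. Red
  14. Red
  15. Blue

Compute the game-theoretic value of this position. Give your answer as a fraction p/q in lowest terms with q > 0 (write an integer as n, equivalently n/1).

-11565/8192

value(R) = { ∅ | 0 } ⇒ -1
value(RR) = { ∅ | -1 0 } ⇒ -2
value(RRB) = { -2 | -1 0 } ⇒ -3/2
value(RRBB) = { -2 -3/2 | -1 0 } ⇒ -5/4
value(RRBBR) = { -2 -3/2 | -5/4 -1 0 } ⇒ -11/8
value(RRBBRR) = { -2 -3/2 | -11/8 -5/4 -1 0 } ⇒ -23/16
value(RRBBRRB) = { -2 -3/2 -23/16 | -11/8 -5/4 -1 0 } ⇒ -45/32
value(RRBBRRBR) = { -2 -3/2 -23/16 | -45/32 -11/8 -5/4 -1 0 } ⇒ -91/64
value(RRBBRRBRB) = { -2 -3/2 -23/16 -91/64 | -45/32 -11/8 -5/4 -1 0 } ⇒ -181/128
value(RRBBRRBRBB) = { -2 -3/2 -23/16 -91/64 -181/128 | -45/32 -11/8 -5/4 -1 0 } ⇒ -361/256
value(RRBBRRBRBBR) = { -2 -3/2 -23/16 -91/64 -181/128 | -361/256 -45/32 -11/8 -5/4 -1 0 } ⇒ -723/512
value(RRBBRRBRBBRB) = { -2 -3/2 -23/16 -91/64 -181/128 -723/512 | -361/256 -45/32 -11/8 -5/4 -1 0 } ⇒ -1445/1024
value(RRBBRRBRBBRBR) = { -2 -3/2 -23/16 -91/64 -181/128 -723/512 | -1445/1024 -361/256 -45/32 -11/8 -5/4 -1 0 } ⇒ -2891/2048
value(RRBBRRBRBBRBRR) = { -2 -3/2 -23/16 -91/64 -181/128 -723/512 | -2891/2048 -1445/1024 -361/256 -45/32 -11/8 -5/4 -1 0 } ⇒ -5783/4096
value(RRBBRRBRBBRBRRB) = { -2 -3/2 -23/16 -91/64 -181/128 -723/512 -5783/4096 | -2891/2048 -1445/1024 -361/256 -45/32 -11/8 -5/4 -1 0 } ⇒ -11565/8192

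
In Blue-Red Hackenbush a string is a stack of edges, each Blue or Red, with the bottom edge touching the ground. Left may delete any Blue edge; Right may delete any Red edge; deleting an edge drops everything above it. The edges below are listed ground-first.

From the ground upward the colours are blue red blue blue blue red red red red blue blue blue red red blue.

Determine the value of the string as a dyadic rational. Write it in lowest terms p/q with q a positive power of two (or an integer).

14451/16384

edge 1 of 15 (blue): { 0 | — } so 1
edge 2 of 15 (red): { 0 | 1 } so 1/2
edge 3 of 15 (blue): { 0,1/2 | 1 } so 3/4
edge 4 of 15 (blue): { 0,1/2,3/4 | 1 } so 7/8
edge 5 of 15 (blue): { 0,1/2,3/4,7/8 | 1 } so 15/16
edge 6 of 15 (red): { 0,1/2,3/4,7/8 | 15/16,1 } so 29/32
edge 7 of 15 (red): { 0,1/2,3/4,7/8 | 29/32,15/16,1 } so 57/64
edge 8 of 15 (red): { 0,1/2,3/4,7/8 | 57/64,29/32,15/16,1 } so 113/128
edge 9 of 15 (red): { 0,1/2,3/4,7/8 | 113/128,57/64,29/32,15/16,1 } so 225/256
edge 10 of 15 (blue): { 0,1/2,3/4,7/8,225/256 | 113/128,57/64,29/32,15/16,1 } so 451/512
edge 11 of 15 (blue): { 0,1/2,3/4,7/8,225/256,451/512 | 113/128,57/64,29/32,15/16,1 } so 903/1024
edge 12 of 15 (blue): { 0,1/2,3/4,7/8,225/256,451/512,903/1024 | 113/128,57/64,29/32,15/16,1 } so 1807/2048
edge 13 of 15 (red): { 0,1/2,3/4,7/8,225/256,451/512,903/1024 | 1807/2048,113/128,57/64,29/32,15/16,1 } so 3613/4096
edge 14 of 15 (red): { 0,1/2,3/4,7/8,225/256,451/512,903/1024 | 3613/4096,1807/2048,113/128,57/64,29/32,15/16,1 } so 7225/8192
edge 15 of 15 (blue): { 0,1/2,3/4,7/8,225/256,451/512,903/1024,7225/8192 | 3613/4096,1807/2048,113/128,57/64,29/32,15/16,1 } so 14451/16384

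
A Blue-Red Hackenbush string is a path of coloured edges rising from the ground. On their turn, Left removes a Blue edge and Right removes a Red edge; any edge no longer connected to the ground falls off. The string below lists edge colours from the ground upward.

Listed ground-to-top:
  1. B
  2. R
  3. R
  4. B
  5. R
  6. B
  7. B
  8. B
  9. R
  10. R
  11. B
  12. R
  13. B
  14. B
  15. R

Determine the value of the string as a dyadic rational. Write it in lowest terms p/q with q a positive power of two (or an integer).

5933/16384

Build value(s[:k]) for k = 1..15, string s = B R R B R B B B R R B R B B R.
step 1: add B to get B; options L={ 0 } R={ (no moves) } ⇒ 1
step 2: add R to get BR; options L={ 0 } R={ 1 } ⇒ 1/2
step 3: add R to get BRR; options L={ 0 } R={ 1/2 1 } ⇒ 1/4
step 4: add B to get BRRB; options L={ 0 1/4 } R={ 1/2 1 } ⇒ 3/8
step 5: add R to get BRRBR; options L={ 0 1/4 } R={ 3/8 1/2 1 } ⇒ 5/16
step 6: add B to get BRRBRB; options L={ 0 1/4 5/16 } R={ 3/8 1/2 1 } ⇒ 11/32
step 7: add B to get BRRBRBB; options L={ 0 1/4 5/16 11/32 } R={ 3/8 1/2 1 } ⇒ 23/64
step 8: add B to get BRRBRBBB; options L={ 0 1/4 5/16 11/32 23/64 } R={ 3/8 1/2 1 } ⇒ 47/128
step 9: add R to get BRRBRBBBR; options L={ 0 1/4 5/16 11/32 23/64 } R={ 47/128 3/8 1/2 1 } ⇒ 93/256
step 10: add R to get BRRBRBBBRR; options L={ 0 1/4 5/16 11/32 23/64 } R={ 93/256 47/128 3/8 1/2 1 } ⇒ 185/512
step 11: add B to get BRRBRBBBRRB; options L={ 0 1/4 5/16 11/32 23/64 185/512 } R={ 93/256 47/128 3/8 1/2 1 } ⇒ 371/1024
step 12: add R to get BRRBRBBBRRBR; options L={ 0 1/4 5/16 11/32 23/64 185/512 } R={ 371/1024 93/256 47/128 3/8 1/2 1 } ⇒ 741/2048
step 13: add B to get BRRBRBBBRRBRB; options L={ 0 1/4 5/16 11/32 23/64 185/512 741/2048 } R={ 371/1024 93/256 47/128 3/8 1/2 1 } ⇒ 1483/4096
step 14: add B to get BRRBRBBBRRBRBB; options L={ 0 1/4 5/16 11/32 23/64 185/512 741/2048 1483/4096 } R={ 371/1024 93/256 47/128 3/8 1/2 1 } ⇒ 2967/8192
step 15: add R to get BRRBRBBBRRBRBBR; options L={ 0 1/4 5/16 11/32 23/64 185/512 741/2048 1483/4096 } R={ 2967/8192 371/1024 93/256 47/128 3/8 1/2 1 } ⇒ 5933/16384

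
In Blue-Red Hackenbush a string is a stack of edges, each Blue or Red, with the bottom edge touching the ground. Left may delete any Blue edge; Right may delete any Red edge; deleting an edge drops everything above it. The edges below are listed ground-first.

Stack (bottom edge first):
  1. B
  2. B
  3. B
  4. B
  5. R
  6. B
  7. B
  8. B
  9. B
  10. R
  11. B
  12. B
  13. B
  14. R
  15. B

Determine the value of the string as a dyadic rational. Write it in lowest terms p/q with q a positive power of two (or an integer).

Build v(s[:k]) for k = 1..15, string s = B B B B R B B B B R B B B R B.
1 of 15 · B · max L 0 · min R +∞ — 1
2 of 15 · BB · max L 1 · min R +∞ — 2
3 of 15 · BBB · max L 2 · min R +∞ — 3
4 of 15 · BBBB · max L 3 · min R +∞ — 4
5 of 15 · BBBBR · max L 3 · min R 4 — 7/2
6 of 15 · BBBBRB · max L 7/2 · min R 4 — 15/4
7 of 15 · BBBBRBB · max L 15/4 · min R 4 — 31/8
8 of 15 · BBBBRBBB · max L 31/8 · min R 4 — 63/16
9 of 15 · BBBBRBBBB · max L 63/16 · min R 4 — 127/32
10 of 15 · BBBBRBBBBR · max L 63/16 · min R 127/32 — 253/64
11 of 15 · BBBBRBBBBRB · max L 253/64 · min R 127/32 — 507/128
12 of 15 · BBBBRBBBBRBB · max L 507/128 · min R 127/32 — 1015/256
13 of 15 · BBBBRBBBBRBBB · max L 1015/256 · min R 127/32 — 2031/512
14 of 15 · BBBBRBBBBRBBBR · max L 1015/256 · min R 2031/512 — 4061/1024
15 of 15 · BBBBRBBBBRBBBRB · max L 4061/1024 · min R 2031/512 — 8123/2048

8123/2048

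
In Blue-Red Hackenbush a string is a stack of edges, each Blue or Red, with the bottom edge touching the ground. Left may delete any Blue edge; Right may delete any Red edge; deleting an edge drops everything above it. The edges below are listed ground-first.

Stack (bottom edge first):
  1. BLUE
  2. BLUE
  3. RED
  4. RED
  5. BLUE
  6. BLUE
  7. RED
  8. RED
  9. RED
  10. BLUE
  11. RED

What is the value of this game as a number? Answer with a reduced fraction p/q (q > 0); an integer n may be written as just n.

709/512

value(B) = { 0 | ∅ } → 1
value(BB) = { 0, 1 | ∅ } → 2
value(BBR) = { 0, 1 | 2 } → 3/2
value(BBRR) = { 0, 1 | 3/2, 2 } → 5/4
value(BBRRB) = { 0, 1, 5/4 | 3/2, 2 } → 11/8
value(BBRRBB) = { 0, 1, 5/4, 11/8 | 3/2, 2 } → 23/16
value(BBRRBBR) = { 0, 1, 5/4, 11/8 | 23/16, 3/2, 2 } → 45/32
value(BBRRBBRR) = { 0, 1, 5/4, 11/8 | 45/32, 23/16, 3/2, 2 } → 89/64
value(BBRRBBRRR) = { 0, 1, 5/4, 11/8 | 89/64, 45/32, 23/16, 3/2, 2 } → 177/128
value(BBRRBBRRRB) = { 0, 1, 5/4, 11/8, 177/128 | 89/64, 45/32, 23/16, 3/2, 2 } → 355/256
value(BBRRBBRRRBR) = { 0, 1, 5/4, 11/8, 177/128 | 355/256, 89/64, 45/32, 23/16, 3/2, 2 } → 709/512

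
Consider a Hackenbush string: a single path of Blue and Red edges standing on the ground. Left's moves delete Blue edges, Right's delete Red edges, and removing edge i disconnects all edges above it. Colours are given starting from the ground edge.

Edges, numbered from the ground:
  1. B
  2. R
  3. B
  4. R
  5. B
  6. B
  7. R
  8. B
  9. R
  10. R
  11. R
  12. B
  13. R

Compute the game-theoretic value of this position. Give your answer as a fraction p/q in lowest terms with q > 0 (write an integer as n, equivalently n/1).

Recurse on prefixes of the 13-edge string B R B R B B R B R R R B R:
1 of 13 · B · max L 0 · min R +∞ -> 1
2 of 13 · BR · max L 0 · min R 1 -> 1/2
3 of 13 · BRB · max L 1/2 · min R 1 -> 3/4
4 of 13 · BRBR · max L 1/2 · min R 3/4 -> 5/8
5 of 13 · BRBRB · max L 5/8 · min R 3/4 -> 11/16
6 of 13 · BRBRBB · max L 11/16 · min R 3/4 -> 23/32
7 of 13 · BRBRBBR · max L 11/16 · min R 23/32 -> 45/64
8 of 13 · BRBRBBRB · max L 45/64 · min R 23/32 -> 91/128
9 of 13 · BRBRBBRBR · max L 45/64 · min R 91/128 -> 181/256
10 of 13 · BRBRBBRBRR · max L 45/64 · min R 181/256 -> 361/512
11 of 13 · BRBRBBRBRRR · max L 45/64 · min R 361/512 -> 721/1024
12 of 13 · BRBRBBRBRRRB · max L 721/1024 · min R 361/512 -> 1443/2048
13 of 13 · BRBRBBRBRRRBR · max L 721/1024 · min R 1443/2048 -> 2885/4096

2885/4096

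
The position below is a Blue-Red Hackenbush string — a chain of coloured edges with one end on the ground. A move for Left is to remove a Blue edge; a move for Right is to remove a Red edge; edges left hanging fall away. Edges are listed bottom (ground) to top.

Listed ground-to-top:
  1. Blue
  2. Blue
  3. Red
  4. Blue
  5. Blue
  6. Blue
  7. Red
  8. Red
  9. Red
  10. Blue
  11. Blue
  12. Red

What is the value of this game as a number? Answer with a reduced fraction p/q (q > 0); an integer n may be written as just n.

1933/1024

Build val(s[:k]) for k = 1..12, string s = Blue Blue Red Blue Blue Blue Red Red Red Blue Blue Red.
1 of 12 · B · max L 0 · min R +∞ -> 1
2 of 12 · BB · max L 1 · min R +∞ -> 2
3 of 12 · BBR · max L 1 · min R 2 -> 3/2
4 of 12 · BBRB · max L 3/2 · min R 2 -> 7/4
5 of 12 · BBRBB · max L 7/4 · min R 2 -> 15/8
6 of 12 · BBRBBB · max L 15/8 · min R 2 -> 31/16
7 of 12 · BBRBBBR · max L 15/8 · min R 31/16 -> 61/32
8 of 12 · BBRBBBRR · max L 15/8 · min R 61/32 -> 121/64
9 of 12 · BBRBBBRRR · max L 15/8 · min R 121/64 -> 241/128
10 of 12 · BBRBBBRRRB · max L 241/128 · min R 121/64 -> 483/256
11 of 12 · BBRBBBRRRBB · max L 483/256 · min R 121/64 -> 967/512
12 of 12 · BBRBBBRRRBBR · max L 483/256 · min R 967/512 -> 1933/1024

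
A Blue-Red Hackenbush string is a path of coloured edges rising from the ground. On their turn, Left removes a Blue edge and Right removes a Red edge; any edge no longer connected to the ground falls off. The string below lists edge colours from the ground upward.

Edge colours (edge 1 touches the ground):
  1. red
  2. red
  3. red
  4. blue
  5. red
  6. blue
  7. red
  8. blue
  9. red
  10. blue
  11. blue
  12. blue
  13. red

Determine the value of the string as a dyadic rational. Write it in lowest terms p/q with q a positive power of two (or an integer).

-2723/1024

Build value(s[:k]) for k = 1..13, string s = red red red blue red blue red blue red blue blue blue red.
step 1: add red to get r; options L={ · } R={ 0 } so -1
step 2: add red to get rr; options L={ · } R={ -1,0 } so -2
step 3: add red to get rrr; options L={ · } R={ -2,-1,0 } so -3
step 4: add blue to get rrrb; options L={ -3 } R={ -2,-1,0 } so -5/2
step 5: add red to get rrrbr; options L={ -3 } R={ -5/2,-2,-1,0 } so -11/4
step 6: add blue to get rrrbrb; options L={ -3,-11/4 } R={ -5/2,-2,-1,0 } so -21/8
step 7: add red to get rrrbrbr; options L={ -3,-11/4 } R={ -21/8,-5/2,-2,-1,0 } so -43/16
step 8: add blue to get rrrbrbrb; options L={ -3,-11/4,-43/16 } R={ -21/8,-5/2,-2,-1,0 } so -85/32
step 9: add red to get rrrbrbrbr; options L={ -3,-11/4,-43/16 } R={ -85/32,-21/8,-5/2,-2,-1,0 } so -171/64
step 10: add blue to get rrrbrbrbrb; options L={ -3,-11/4,-43/16,-171/64 } R={ -85/32,-21/8,-5/2,-2,-1,0 } so -341/128
step 11: add blue to get rrrbrbrbrbb; options L={ -3,-11/4,-43/16,-171/64,-341/128 } R={ -85/32,-21/8,-5/2,-2,-1,0 } so -681/256
step 12: add blue to get rrrbrbrbrbbb; options L={ -3,-11/4,-43/16,-171/64,-341/128,-681/256 } R={ -85/32,-21/8,-5/2,-2,-1,0 } so -1361/512
step 13: add red to get rrrbrbrbrbbbr; options L={ -3,-11/4,-43/16,-171/64,-341/128,-681/256 } R={ -1361/512,-85/32,-21/8,-5/2,-2,-1,0 } so -2723/1024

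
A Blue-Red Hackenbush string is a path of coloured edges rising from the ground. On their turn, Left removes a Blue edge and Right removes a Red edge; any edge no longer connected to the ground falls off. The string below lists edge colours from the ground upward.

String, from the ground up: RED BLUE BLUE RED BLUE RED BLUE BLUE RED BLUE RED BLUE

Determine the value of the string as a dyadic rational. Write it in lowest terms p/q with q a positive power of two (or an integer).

-661/2048

Prefix values for RED BLUE BLUE RED BLUE RED BLUE BLUE RED BLUE RED BLUE via {L|R} + simplicity:
R: Left { ∅ }, Right { 0 } → simplest -1
RB: Left { -1 }, Right { 0 } → simplest -1/2
RBB: Left { -1 -1/2 }, Right { 0 } → simplest -1/4
RBBR: Left { -1 -1/2 }, Right { -1/4 0 } → simplest -3/8
RBBRB: Left { -1 -1/2 -3/8 }, Right { -1/4 0 } → simplest -5/16
RBBRBR: Left { -1 -1/2 -3/8 }, Right { -5/16 -1/4 0 } → simplest -11/32
RBBRBRB: Left { -1 -1/2 -3/8 -11/32 }, Right { -5/16 -1/4 0 } → simplest -21/64
RBBRBRBB: Left { -1 -1/2 -3/8 -11/32 -21/64 }, Right { -5/16 -1/4 0 } → simplest -41/128
RBBRBRBBR: Left { -1 -1/2 -3/8 -11/32 -21/64 }, Right { -41/128 -5/16 -1/4 0 } → simplest -83/256
RBBRBRBBRB: Left { -1 -1/2 -3/8 -11/32 -21/64 -83/256 }, Right { -41/128 -5/16 -1/4 0 } → simplest -165/512
RBBRBRBBRBR: Left { -1 -1/2 -3/8 -11/32 -21/64 -83/256 }, Right { -165/512 -41/128 -5/16 -1/4 0 } → simplest -331/1024
RBBRBRBBRBRB: Left { -1 -1/2 -3/8 -11/32 -21/64 -83/256 -331/1024 }, Right { -165/512 -41/128 -5/16 -1/4 0 } → simplest -661/2048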